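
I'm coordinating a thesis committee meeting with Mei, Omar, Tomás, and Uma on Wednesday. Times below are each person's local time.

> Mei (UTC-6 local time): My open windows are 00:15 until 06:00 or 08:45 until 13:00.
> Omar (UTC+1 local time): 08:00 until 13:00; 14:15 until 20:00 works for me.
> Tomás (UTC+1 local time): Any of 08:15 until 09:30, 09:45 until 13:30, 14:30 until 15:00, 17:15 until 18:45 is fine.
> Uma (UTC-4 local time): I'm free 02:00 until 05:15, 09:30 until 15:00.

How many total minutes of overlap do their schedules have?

195

Mei in UTC: 06:15-12:00, 14:45-19:00 (add 6h to convert from UTC-6).
Omar in UTC: 07:00-12:00, 13:15-19:00 (subtract 1h to convert from UTC+1).
Tomás in UTC: 07:15-08:30, 08:45-12:30, 13:30-14:00, 16:15-17:45 (subtract 1h to convert from UTC+1).
Uma in UTC: 06:00-09:15, 13:30-19:00 (add 4h to convert from UTC-4).
Mei ∩ Omar: 07:00-12:00, 14:45-19:00.
Mei ∩ Omar ∩ Tomás: 07:15-08:30, 08:45-12:00, 16:15-17:45.
Mei ∩ Omar ∩ Tomás ∩ Uma: 07:15-08:30, 08:45-09:15, 16:15-17:45.
Summing the common windows: 75 + 30 + 90 = 195 minutes.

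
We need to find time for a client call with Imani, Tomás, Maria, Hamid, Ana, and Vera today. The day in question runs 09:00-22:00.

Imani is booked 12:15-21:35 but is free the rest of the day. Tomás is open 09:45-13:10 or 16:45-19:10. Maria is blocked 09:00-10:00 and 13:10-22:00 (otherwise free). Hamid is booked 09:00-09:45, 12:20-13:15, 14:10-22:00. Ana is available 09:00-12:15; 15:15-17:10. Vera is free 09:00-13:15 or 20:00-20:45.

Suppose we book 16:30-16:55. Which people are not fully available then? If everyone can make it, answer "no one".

Imani free: 09:00-12:15, 21:35-22:00 (invert busy blocks within the working day).
Tomás free: 09:45-13:10, 16:45-19:10.
Maria free: 10:00-13:10 (invert busy blocks within the working day).
Hamid free: 09:45-12:20, 13:15-14:10 (invert busy blocks within the working day).
Ana free: 09:00-12:15, 15:15-17:10.
Vera free: 09:00-13:15, 20:00-20:45.
Imani: not fully free for 16:30-16:55. Tomás: not fully free for 16:30-16:55. Maria: not fully free for 16:30-16:55. Hamid: not fully free for 16:30-16:55. Ana: free for 16:30-16:55. Vera: not fully free for 16:30-16:55.

Hamid, Imani, Maria, Tomás, Vera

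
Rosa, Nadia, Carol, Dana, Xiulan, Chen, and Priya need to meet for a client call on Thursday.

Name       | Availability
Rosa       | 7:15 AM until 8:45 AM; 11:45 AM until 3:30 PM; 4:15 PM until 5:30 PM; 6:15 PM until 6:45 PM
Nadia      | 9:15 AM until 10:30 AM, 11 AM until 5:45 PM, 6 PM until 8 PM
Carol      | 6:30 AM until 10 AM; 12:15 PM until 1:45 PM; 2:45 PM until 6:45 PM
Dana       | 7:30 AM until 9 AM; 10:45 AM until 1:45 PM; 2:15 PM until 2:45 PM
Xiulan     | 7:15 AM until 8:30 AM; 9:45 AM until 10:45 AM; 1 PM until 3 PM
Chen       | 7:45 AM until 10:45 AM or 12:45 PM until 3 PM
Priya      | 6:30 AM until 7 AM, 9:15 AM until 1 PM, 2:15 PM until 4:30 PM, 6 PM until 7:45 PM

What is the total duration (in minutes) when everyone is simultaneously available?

Rosa ∩ Nadia: 11:45-15:30, 16:15-17:30, 18:15-18:45.
Rosa ∩ Nadia ∩ Carol: 12:15-13:45, 14:45-15:30, 16:15-17:30, 18:15-18:45.
Rosa ∩ Nadia ∩ Carol ∩ Dana: 12:15-13:45.
Rosa ∩ Nadia ∩ Carol ∩ Dana ∩ Xiulan: 13:00-13:45.
Rosa ∩ Nadia ∩ Carol ∩ Dana ∩ Xiulan ∩ Chen: 13:00-13:45.
Rosa ∩ Nadia ∩ Carol ∩ Dana ∩ Xiulan ∩ Chen ∩ Priya: ∅.
There is no time when everyone is free.
There is no common window, so the total is 0 minutes.

0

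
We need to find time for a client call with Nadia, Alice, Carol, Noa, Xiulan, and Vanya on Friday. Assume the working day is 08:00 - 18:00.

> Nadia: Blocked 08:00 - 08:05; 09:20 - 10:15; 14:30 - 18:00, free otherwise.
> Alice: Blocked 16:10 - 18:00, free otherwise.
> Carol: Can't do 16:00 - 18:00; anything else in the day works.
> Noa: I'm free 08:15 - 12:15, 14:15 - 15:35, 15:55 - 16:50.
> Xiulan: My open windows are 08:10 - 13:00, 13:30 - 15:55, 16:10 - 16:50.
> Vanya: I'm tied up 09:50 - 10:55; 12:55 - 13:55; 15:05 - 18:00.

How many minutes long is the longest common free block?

80

Nadia free: 08:05-09:20, 10:15-14:30 (invert busy blocks within the working day).
Alice free: 08:00-16:10 (invert busy blocks within the working day).
Carol free: 08:00-16:00 (invert busy blocks within the working day).
Noa free: 08:15-12:15, 14:15-15:35, 15:55-16:50.
Xiulan free: 08:10-13:00, 13:30-15:55, 16:10-16:50.
Vanya free: 08:00-09:50, 10:55-12:55, 13:55-15:05 (invert busy blocks within the working day).
Nadia ∩ Alice: 08:05-09:20, 10:15-14:30.
Nadia ∩ Alice ∩ Carol: 08:05-09:20, 10:15-14:30.
Nadia ∩ Alice ∩ Carol ∩ Noa: 08:15-09:20, 10:15-12:15, 14:15-14:30.
Nadia ∩ Alice ∩ Carol ∩ Noa ∩ Xiulan: 08:15-09:20, 10:15-12:15, 14:15-14:30.
Nadia ∩ Alice ∩ Carol ∩ Noa ∩ Xiulan ∩ Vanya: 08:15-09:20, 10:55-12:15, 14:15-14:30.
The longest is 10:55-12:15 at 80 minutes.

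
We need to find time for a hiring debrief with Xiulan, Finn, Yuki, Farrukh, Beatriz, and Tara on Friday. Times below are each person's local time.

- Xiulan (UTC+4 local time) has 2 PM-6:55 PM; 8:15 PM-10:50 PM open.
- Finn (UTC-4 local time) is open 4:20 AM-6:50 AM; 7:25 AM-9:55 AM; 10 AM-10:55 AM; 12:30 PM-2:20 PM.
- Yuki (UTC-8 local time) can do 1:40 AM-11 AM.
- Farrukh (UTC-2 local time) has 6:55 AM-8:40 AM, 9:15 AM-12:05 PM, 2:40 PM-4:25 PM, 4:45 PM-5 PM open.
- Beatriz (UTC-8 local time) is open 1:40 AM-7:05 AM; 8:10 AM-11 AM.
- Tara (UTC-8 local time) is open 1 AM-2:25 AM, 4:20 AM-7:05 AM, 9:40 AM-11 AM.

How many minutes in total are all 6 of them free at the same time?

165

Xiulan in UTC: 10:00-14:55, 16:15-18:50 (subtract 4h to convert from UTC+4).
Finn in UTC: 08:20-10:50, 11:25-13:55, 14:00-14:55, 16:30-18:20 (add 4h to convert from UTC-4).
Yuki in UTC: 09:40-19:00 (add 8h to convert from UTC-8).
Farrukh in UTC: 08:55-10:40, 11:15-14:05, 16:40-18:25, 18:45-19:00 (add 2h to convert from UTC-2).
Beatriz in UTC: 09:40-15:05, 16:10-19:00 (add 8h to convert from UTC-8).
Tara in UTC: 09:00-10:25, 12:20-15:05, 17:40-19:00 (add 8h to convert from UTC-8).
Xiulan ∩ Finn: 10:00-10:50, 11:25-13:55, 14:00-14:55, 16:30-18:20.
Xiulan ∩ Finn ∩ Yuki: 10:00-10:50, 11:25-13:55, 14:00-14:55, 16:30-18:20.
Xiulan ∩ Finn ∩ Yuki ∩ Farrukh: 10:00-10:40, 11:25-13:55, 14:00-14:05, 16:40-18:20.
Xiulan ∩ Finn ∩ Yuki ∩ Farrukh ∩ Beatriz: 10:00-10:40, 11:25-13:55, 14:00-14:05, 16:40-18:20.
Xiulan ∩ Finn ∩ Yuki ∩ Farrukh ∩ Beatriz ∩ Tara: 10:00-10:25, 12:20-13:55, 14:00-14:05, 17:40-18:20.
Those are the intersection windows.
Summing the common windows: 25 + 95 + 5 + 40 = 165 minutes.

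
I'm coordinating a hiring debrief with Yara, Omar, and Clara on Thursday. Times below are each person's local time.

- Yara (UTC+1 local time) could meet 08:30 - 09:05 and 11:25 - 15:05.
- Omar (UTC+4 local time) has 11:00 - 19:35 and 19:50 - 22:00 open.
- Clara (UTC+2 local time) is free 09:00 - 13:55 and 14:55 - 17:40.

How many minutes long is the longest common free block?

90

Yara in UTC: 07:30-08:05, 10:25-14:05 (subtract 1h to convert from UTC+1).
Omar in UTC: 07:00-15:35, 15:50-18:00 (subtract 4h to convert from UTC+4).
Clara in UTC: 07:00-11:55, 12:55-15:40 (subtract 2h to convert from UTC+2).
Yara ∩ Omar: 07:30-08:05, 10:25-14:05.
Yara ∩ Omar ∩ Clara: 07:30-08:05, 10:25-11:55, 12:55-14:05.
So the common availability across everyone is 07:30-08:05, 10:25-11:55, 12:55-14:05.
The longest is 10:25-11:55 at 90 minutes.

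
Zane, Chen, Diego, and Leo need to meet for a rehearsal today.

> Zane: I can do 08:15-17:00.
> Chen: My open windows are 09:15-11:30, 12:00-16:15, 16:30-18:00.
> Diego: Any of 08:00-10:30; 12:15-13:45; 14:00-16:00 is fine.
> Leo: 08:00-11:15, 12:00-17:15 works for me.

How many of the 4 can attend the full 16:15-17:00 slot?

Zane and Leo can make the full 16:15-17:00 slot — that's 2.

2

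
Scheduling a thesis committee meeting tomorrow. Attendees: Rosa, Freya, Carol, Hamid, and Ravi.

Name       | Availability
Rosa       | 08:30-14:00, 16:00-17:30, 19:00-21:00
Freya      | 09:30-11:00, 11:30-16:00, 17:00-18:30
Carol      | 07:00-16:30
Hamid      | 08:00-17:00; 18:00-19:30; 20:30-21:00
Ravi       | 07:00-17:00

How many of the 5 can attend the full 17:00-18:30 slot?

1

Freya can make the full 17:00-18:30 slot — that's 1.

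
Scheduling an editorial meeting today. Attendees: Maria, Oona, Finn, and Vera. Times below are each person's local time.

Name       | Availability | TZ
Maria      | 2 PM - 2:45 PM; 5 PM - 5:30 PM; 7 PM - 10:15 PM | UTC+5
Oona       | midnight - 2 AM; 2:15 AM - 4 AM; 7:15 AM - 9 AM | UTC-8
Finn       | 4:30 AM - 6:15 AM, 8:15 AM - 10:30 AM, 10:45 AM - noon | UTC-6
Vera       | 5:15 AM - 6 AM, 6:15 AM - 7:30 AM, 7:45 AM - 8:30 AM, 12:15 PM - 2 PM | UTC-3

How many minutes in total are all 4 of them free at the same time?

90

Maria in UTC: 09:00-09:45, 12:00-12:30, 14:00-17:15 (subtract 5h to convert from UTC+5).
Oona in UTC: 08:00-10:00, 10:15-12:00, 15:15-17:00 (add 8h to convert from UTC-8).
Finn in UTC: 10:30-12:15, 14:15-16:30, 16:45-18:00 (add 6h to convert from UTC-6).
Vera in UTC: 08:15-09:00, 09:15-10:30, 10:45-11:30, 15:15-17:00 (add 3h to convert from UTC-3).
Maria ∩ Oona: 09:00-09:45, 15:15-17:00.
Maria ∩ Oona ∩ Finn: 15:15-16:30, 16:45-17:00.
Maria ∩ Oona ∩ Finn ∩ Vera: 15:15-16:30, 16:45-17:00.
So the common availability across everyone is 15:15-16:30, 16:45-17:00.
Summing the common windows: 75 + 15 = 90 minutes.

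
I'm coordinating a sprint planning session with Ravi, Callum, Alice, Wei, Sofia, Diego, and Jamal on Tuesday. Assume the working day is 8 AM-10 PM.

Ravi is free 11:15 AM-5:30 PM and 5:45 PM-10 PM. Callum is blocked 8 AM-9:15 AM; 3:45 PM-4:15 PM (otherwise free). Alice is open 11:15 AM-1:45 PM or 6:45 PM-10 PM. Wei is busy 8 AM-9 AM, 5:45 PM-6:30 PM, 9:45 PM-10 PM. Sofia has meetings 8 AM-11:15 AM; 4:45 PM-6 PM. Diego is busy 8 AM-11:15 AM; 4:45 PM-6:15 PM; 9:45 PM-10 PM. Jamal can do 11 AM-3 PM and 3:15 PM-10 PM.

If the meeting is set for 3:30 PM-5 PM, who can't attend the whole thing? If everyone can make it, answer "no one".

Ravi free: 11:15-17:30, 17:45-22:00.
Callum free: 09:15-15:45, 16:15-22:00 (invert busy blocks within the working day).
Alice free: 11:15-13:45, 18:45-22:00.
Wei free: 09:00-17:45, 18:30-21:45 (invert busy blocks within the working day).
Sofia free: 11:15-16:45, 18:00-22:00 (invert busy blocks within the working day).
Diego free: 11:15-16:45, 18:15-21:45 (invert busy blocks within the working day).
Jamal free: 11:00-15:00, 15:15-22:00.
Ravi: free for 15:30-17:00. Callum: not fully free for 15:30-17:00. Alice: not fully free for 15:30-17:00. Wei: free for 15:30-17:00. Sofia: not fully free for 15:30-17:00. Diego: not fully free for 15:30-17:00. Jamal: free for 15:30-17:00.

Alice, Callum, Diego, Sofia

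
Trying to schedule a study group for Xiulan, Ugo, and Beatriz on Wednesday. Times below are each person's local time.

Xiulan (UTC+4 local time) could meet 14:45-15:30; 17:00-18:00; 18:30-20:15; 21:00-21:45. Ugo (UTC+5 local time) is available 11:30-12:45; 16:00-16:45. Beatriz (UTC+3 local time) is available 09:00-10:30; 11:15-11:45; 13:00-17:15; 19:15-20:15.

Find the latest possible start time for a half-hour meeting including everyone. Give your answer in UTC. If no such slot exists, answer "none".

11:00

Xiulan in UTC: 10:45-11:30, 13:00-14:00, 14:30-16:15, 17:00-17:45 (subtract 4h to convert from UTC+4).
Ugo in UTC: 06:30-07:45, 11:00-11:45 (subtract 5h to convert from UTC+5).
Beatriz in UTC: 06:00-07:30, 08:15-08:45, 10:00-14:15, 16:15-17:15 (subtract 3h to convert from UTC+3).
Xiulan ∩ Ugo: 11:00-11:30.
Xiulan ∩ Ugo ∩ Beatriz: 11:00-11:30.
The last common window of at least 30 minutes is 11:00-11:30; a 30-minute meeting can start as late as 11:00 and still end by 11:30.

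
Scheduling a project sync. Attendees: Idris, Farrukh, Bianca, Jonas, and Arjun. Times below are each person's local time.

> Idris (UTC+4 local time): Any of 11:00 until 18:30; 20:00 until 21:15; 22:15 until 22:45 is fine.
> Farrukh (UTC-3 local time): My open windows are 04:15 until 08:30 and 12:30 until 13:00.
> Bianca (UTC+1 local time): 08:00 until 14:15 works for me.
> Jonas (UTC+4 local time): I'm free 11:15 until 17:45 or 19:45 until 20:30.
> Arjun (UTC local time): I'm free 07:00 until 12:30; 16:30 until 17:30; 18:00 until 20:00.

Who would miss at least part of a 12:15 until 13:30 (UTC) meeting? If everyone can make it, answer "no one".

Idris in UTC: 07:00-14:30, 16:00-17:15, 18:15-18:45 (subtract 4h to convert from UTC+4).
Farrukh in UTC: 07:15-11:30, 15:30-16:00 (add 3h to convert from UTC-3).
Bianca in UTC: 07:00-13:15 (subtract 1h to convert from UTC+1).
Jonas in UTC: 07:15-13:45, 15:45-16:30 (subtract 4h to convert from UTC+4).
Arjun in UTC: 07:00-12:30, 16:30-17:30, 18:00-20:00.
Idris: free for 12:15-13:30. Farrukh: not fully free for 12:15-13:30. Bianca: not fully free for 12:15-13:30. Jonas: free for 12:15-13:30. Arjun: not fully free for 12:15-13:30.

Arjun, Bianca, Farrukh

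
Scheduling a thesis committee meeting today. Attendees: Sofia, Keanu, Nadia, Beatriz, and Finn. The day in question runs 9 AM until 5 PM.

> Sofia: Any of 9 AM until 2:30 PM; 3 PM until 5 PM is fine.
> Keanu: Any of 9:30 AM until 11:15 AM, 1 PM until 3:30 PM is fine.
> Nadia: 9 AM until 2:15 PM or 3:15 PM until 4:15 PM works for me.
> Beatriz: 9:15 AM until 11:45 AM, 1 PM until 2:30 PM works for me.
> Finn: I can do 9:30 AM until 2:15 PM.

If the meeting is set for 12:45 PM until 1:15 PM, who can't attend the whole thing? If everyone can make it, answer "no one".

Beatriz, Keanu

Sofia: free for 12:45-13:15. Keanu: not fully free for 12:45-13:15. Nadia: free for 12:45-13:15. Beatriz: not fully free for 12:45-13:15. Finn: free for 12:45-13:15.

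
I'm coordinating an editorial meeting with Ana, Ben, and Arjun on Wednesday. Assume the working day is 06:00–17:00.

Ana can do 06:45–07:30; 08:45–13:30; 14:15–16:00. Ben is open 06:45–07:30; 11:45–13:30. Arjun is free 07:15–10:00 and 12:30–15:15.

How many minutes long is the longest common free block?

Ana ∩ Ben: 06:45-07:30, 11:45-13:30.
Ana ∩ Ben ∩ Arjun: 07:15-07:30, 12:30-13:30.
The longest is 12:30-13:30 at 60 minutes.

60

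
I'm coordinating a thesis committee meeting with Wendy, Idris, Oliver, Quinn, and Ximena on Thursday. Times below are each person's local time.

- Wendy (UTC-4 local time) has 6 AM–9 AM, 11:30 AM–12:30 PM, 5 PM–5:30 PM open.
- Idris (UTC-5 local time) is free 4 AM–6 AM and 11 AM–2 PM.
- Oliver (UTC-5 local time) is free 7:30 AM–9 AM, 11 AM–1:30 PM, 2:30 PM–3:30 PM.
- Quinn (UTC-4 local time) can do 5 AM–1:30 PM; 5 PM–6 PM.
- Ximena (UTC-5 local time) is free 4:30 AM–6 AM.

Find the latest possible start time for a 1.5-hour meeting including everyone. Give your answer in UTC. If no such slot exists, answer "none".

none

Wendy in UTC: 10:00-13:00, 15:30-16:30, 21:00-21:30 (add 4h to convert from UTC-4).
Idris in UTC: 09:00-11:00, 16:00-19:00 (add 5h to convert from UTC-5).
Oliver in UTC: 12:30-14:00, 16:00-18:30, 19:30-20:30 (add 5h to convert from UTC-5).
Quinn in UTC: 09:00-17:30, 21:00-22:00 (add 4h to convert from UTC-4).
Ximena in UTC: 09:30-11:00 (add 5h to convert from UTC-5).
Wendy ∩ Idris: 10:00-11:00, 16:00-16:30.
Wendy ∩ Idris ∩ Oliver: 16:00-16:30.
Wendy ∩ Idris ∩ Oliver ∩ Quinn: 16:00-16:30.
Wendy ∩ Idris ∩ Oliver ∩ Quinn ∩ Ximena: ∅.
There is no time when everyone is free.
No common window is at least 90 minutes long.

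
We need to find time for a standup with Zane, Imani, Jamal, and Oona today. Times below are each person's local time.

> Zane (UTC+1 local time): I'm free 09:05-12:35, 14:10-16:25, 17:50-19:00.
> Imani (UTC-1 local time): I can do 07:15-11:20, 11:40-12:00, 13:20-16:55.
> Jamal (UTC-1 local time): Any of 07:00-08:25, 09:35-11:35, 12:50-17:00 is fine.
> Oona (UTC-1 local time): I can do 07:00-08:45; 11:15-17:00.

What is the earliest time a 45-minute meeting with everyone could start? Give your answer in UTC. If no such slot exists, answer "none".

Zane in UTC: 08:05-11:35, 13:10-15:25, 16:50-18:00 (subtract 1h to convert from UTC+1).
Imani in UTC: 08:15-12:20, 12:40-13:00, 14:20-17:55 (add 1h to convert from UTC-1).
Jamal in UTC: 08:00-09:25, 10:35-12:35, 13:50-18:00 (add 1h to convert from UTC-1).
Oona in UTC: 08:00-09:45, 12:15-18:00 (add 1h to convert from UTC-1).
Zane ∩ Imani: 08:15-11:35, 14:20-15:25, 16:50-17:55.
Zane ∩ Imani ∩ Jamal: 08:15-09:25, 10:35-11:35, 14:20-15:25, 16:50-17:55.
Zane ∩ Imani ∩ Jamal ∩ Oona: 08:15-09:25, 14:20-15:25, 16:50-17:55.
The first common window of at least 45 minutes is 08:15-09:25, so the earliest start is 08:15.

08:15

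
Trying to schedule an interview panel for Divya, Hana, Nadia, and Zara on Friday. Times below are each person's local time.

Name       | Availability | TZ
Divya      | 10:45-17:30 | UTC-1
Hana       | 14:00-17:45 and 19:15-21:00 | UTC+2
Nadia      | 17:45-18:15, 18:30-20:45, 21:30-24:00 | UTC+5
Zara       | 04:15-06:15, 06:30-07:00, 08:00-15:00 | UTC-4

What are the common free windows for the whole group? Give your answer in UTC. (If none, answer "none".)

12:45-13:15, 13:30-15:45, 17:15-18:30

Divya in UTC: 11:45-18:30 (add 1h to convert from UTC-1).
Hana in UTC: 12:00-15:45, 17:15-19:00 (subtract 2h to convert from UTC+2).
Nadia in UTC: 12:45-13:15, 13:30-15:45, 16:30-19:00 (subtract 5h to convert from UTC+5).
Zara in UTC: 08:15-10:15, 10:30-11:00, 12:00-19:00 (add 4h to convert from UTC-4).
Divya ∩ Hana: 12:00-15:45, 17:15-18:30.
Divya ∩ Hana ∩ Nadia: 12:45-13:15, 13:30-15:45, 17:15-18:30.
Divya ∩ Hana ∩ Nadia ∩ Zara: 12:45-13:15, 13:30-15:45, 17:15-18:30.
So the common availability across everyone is 12:45-13:15, 13:30-15:45, 17:15-18:30.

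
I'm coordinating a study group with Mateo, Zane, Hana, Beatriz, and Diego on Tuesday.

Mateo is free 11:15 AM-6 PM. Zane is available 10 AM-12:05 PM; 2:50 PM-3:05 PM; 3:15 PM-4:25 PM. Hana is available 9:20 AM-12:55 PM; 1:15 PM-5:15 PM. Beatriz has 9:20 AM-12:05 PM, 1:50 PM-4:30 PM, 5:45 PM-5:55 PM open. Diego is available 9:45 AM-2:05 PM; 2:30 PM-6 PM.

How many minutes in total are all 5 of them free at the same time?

135

Mateo ∩ Zane: 11:15-12:05, 14:50-15:05, 15:15-16:25.
Mateo ∩ Zane ∩ Hana: 11:15-12:05, 14:50-15:05, 15:15-16:25.
Mateo ∩ Zane ∩ Hana ∩ Beatriz: 11:15-12:05, 14:50-15:05, 15:15-16:25.
Mateo ∩ Zane ∩ Hana ∩ Beatriz ∩ Diego: 11:15-12:05, 14:50-15:05, 15:15-16:25.
Summing the common windows: 50 + 15 + 70 = 135 minutes.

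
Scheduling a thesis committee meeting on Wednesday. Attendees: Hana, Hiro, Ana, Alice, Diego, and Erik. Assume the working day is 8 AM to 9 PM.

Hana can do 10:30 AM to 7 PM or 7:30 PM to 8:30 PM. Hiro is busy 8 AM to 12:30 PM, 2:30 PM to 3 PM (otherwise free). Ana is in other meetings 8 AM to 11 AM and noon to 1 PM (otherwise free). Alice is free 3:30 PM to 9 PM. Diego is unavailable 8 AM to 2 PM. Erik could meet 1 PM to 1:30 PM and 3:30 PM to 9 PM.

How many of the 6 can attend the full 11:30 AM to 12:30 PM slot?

1

Hana free: 10:30-19:00, 19:30-20:30.
Hiro free: 12:30-14:30, 15:00-21:00 (invert busy blocks within the working day).
Ana free: 11:00-12:00, 13:00-21:00 (invert busy blocks within the working day).
Alice free: 15:30-21:00.
Diego free: 14:00-21:00 (invert busy blocks within the working day).
Erik free: 13:00-13:30, 15:30-21:00.
Hana can make the full 11:30-12:30 slot — that's 1.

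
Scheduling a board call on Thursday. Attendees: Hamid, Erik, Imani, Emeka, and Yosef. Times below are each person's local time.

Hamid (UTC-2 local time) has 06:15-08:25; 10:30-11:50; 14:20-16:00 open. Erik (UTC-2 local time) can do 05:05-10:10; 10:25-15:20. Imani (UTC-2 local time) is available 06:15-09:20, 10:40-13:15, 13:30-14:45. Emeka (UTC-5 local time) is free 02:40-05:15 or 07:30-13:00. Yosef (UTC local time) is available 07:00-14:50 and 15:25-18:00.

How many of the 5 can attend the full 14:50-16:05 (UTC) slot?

Hamid in UTC: 08:15-10:25, 12:30-13:50, 16:20-18:00 (add 2h to convert from UTC-2).
Erik in UTC: 07:05-12:10, 12:25-17:20 (add 2h to convert from UTC-2).
Imani in UTC: 08:15-11:20, 12:40-15:15, 15:30-16:45 (add 2h to convert from UTC-2).
Emeka in UTC: 07:40-10:15, 12:30-18:00 (add 5h to convert from UTC-5).
Yosef in UTC: 07:00-14:50, 15:25-18:00.
Erik and Emeka can make the full 14:50-16:05 slot — that's 2.

2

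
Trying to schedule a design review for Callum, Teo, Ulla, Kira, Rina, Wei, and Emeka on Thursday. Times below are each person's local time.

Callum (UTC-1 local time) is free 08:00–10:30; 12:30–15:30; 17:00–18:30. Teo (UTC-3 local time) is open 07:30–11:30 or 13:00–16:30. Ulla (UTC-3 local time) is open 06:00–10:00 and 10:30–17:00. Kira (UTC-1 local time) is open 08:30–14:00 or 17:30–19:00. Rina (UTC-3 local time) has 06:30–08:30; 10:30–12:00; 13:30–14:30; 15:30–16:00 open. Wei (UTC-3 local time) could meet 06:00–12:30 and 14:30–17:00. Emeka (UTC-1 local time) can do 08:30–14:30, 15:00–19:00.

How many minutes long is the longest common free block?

Callum in UTC: 09:00-11:30, 13:30-16:30, 18:00-19:30 (add 1h to convert from UTC-1).
Teo in UTC: 10:30-14:30, 16:00-19:30 (add 3h to convert from UTC-3).
Ulla in UTC: 09:00-13:00, 13:30-20:00 (add 3h to convert from UTC-3).
Kira in UTC: 09:30-15:00, 18:30-20:00 (add 1h to convert from UTC-1).
Rina in UTC: 09:30-11:30, 13:30-15:00, 16:30-17:30, 18:30-19:00 (add 3h to convert from UTC-3).
Wei in UTC: 09:00-15:30, 17:30-20:00 (add 3h to convert from UTC-3).
Emeka in UTC: 09:30-15:30, 16:00-20:00 (add 1h to convert from UTC-1).
Callum ∩ Teo: 10:30-11:30, 13:30-14:30, 16:00-16:30, 18:00-19:30.
Callum ∩ Teo ∩ Ulla: 10:30-11:30, 13:30-14:30, 16:00-16:30, 18:00-19:30.
Callum ∩ Teo ∩ Ulla ∩ Kira: 10:30-11:30, 13:30-14:30, 18:30-19:30.
Callum ∩ Teo ∩ Ulla ∩ Kira ∩ Rina: 10:30-11:30, 13:30-14:30, 18:30-19:00.
Callum ∩ Teo ∩ Ulla ∩ Kira ∩ Rina ∩ Wei: 10:30-11:30, 13:30-14:30, 18:30-19:00.
Callum ∩ Teo ∩ Ulla ∩ Kira ∩ Rina ∩ Wei ∩ Emeka: 10:30-11:30, 13:30-14:30, 18:30-19:00.
The longest is 10:30-11:30 at 60 minutes.

60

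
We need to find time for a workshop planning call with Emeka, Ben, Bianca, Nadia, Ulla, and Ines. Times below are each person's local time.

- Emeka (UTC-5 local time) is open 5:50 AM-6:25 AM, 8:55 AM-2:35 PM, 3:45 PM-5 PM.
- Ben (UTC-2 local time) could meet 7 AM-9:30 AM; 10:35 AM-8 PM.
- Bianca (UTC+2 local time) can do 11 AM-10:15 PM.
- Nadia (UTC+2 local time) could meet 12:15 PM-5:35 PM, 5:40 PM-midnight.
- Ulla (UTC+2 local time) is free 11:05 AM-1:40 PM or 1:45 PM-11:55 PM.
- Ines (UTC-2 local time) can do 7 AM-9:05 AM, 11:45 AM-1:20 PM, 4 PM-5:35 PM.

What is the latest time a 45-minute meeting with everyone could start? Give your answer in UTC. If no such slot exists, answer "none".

Emeka in UTC: 10:50-11:25, 13:55-19:35, 20:45-22:00 (add 5h to convert from UTC-5).
Ben in UTC: 09:00-11:30, 12:35-22:00 (add 2h to convert from UTC-2).
Bianca in UTC: 09:00-20:15 (subtract 2h to convert from UTC+2).
Nadia in UTC: 10:15-15:35, 15:40-22:00 (subtract 2h to convert from UTC+2).
Ulla in UTC: 09:05-11:40, 11:45-21:55 (subtract 2h to convert from UTC+2).
Ines in UTC: 09:00-11:05, 13:45-15:20, 18:00-19:35 (add 2h to convert from UTC-2).
Emeka ∩ Ben: 10:50-11:25, 13:55-19:35, 20:45-22:00.
Emeka ∩ Ben ∩ Bianca: 10:50-11:25, 13:55-19:35.
Emeka ∩ Ben ∩ Bianca ∩ Nadia: 10:50-11:25, 13:55-15:35, 15:40-19:35.
Emeka ∩ Ben ∩ Bianca ∩ Nadia ∩ Ulla: 10:50-11:25, 13:55-15:35, 15:40-19:35.
Emeka ∩ Ben ∩ Bianca ∩ Nadia ∩ Ulla ∩ Ines: 10:50-11:05, 13:55-15:20, 18:00-19:35.
The last common window of at least 45 minutes is 18:00-19:35; a 45-minute meeting can start as late as 18:50 and still end by 19:35.

18:50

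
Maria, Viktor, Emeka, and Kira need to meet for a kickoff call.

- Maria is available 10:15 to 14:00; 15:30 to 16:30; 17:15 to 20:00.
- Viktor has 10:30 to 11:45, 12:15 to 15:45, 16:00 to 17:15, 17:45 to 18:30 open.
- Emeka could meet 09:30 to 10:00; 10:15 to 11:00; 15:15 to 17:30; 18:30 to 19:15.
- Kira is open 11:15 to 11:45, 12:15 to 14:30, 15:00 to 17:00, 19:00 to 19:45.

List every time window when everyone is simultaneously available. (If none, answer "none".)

Maria ∩ Viktor: 10:30-11:45, 12:15-14:00, 15:30-15:45, 16:00-16:30, 17:45-18:30.
Maria ∩ Viktor ∩ Emeka: 10:30-11:00, 15:30-15:45, 16:00-16:30.
Maria ∩ Viktor ∩ Emeka ∩ Kira: 15:30-15:45, 16:00-16:30.
Those are the intersection windows.

15:30-15:45, 16:00-16:30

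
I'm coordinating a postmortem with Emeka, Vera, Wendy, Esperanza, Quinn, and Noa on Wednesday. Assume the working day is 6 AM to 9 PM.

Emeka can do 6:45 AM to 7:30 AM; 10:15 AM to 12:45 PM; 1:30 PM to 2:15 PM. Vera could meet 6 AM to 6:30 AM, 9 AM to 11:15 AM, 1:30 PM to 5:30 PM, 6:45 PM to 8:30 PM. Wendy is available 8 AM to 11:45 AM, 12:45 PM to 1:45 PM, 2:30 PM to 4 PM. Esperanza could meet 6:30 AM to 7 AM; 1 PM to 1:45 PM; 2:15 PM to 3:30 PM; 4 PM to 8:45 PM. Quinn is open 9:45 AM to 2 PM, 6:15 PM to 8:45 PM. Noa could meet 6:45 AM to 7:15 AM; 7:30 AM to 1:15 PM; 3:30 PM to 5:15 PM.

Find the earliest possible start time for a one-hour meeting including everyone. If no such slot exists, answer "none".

Emeka ∩ Vera: 10:15-11:15, 13:30-14:15.
Emeka ∩ Vera ∩ Wendy: 10:15-11:15, 13:30-13:45.
Emeka ∩ Vera ∩ Wendy ∩ Esperanza: 13:30-13:45.
Emeka ∩ Vera ∩ Wendy ∩ Esperanza ∩ Quinn: 13:30-13:45.
Emeka ∩ Vera ∩ Wendy ∩ Esperanza ∩ Quinn ∩ Noa: ∅.
There is no time when everyone is free.
No common window is at least 60 minutes long.

none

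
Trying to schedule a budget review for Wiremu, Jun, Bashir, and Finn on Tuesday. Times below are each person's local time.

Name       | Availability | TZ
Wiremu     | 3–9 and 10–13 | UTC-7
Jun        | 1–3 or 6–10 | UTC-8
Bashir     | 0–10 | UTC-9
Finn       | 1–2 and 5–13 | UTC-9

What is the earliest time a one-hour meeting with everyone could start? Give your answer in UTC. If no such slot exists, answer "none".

Wiremu in UTC: 10:00-16:00, 17:00-20:00 (add 7h to convert from UTC-7).
Jun in UTC: 09:00-11:00, 14:00-18:00 (add 8h to convert from UTC-8).
Bashir in UTC: 09:00-19:00 (add 9h to convert from UTC-9).
Finn in UTC: 10:00-11:00, 14:00-22:00 (add 9h to convert from UTC-9).
Wiremu ∩ Jun: 10:00-11:00, 14:00-16:00, 17:00-18:00.
Wiremu ∩ Jun ∩ Bashir: 10:00-11:00, 14:00-16:00, 17:00-18:00.
Wiremu ∩ Jun ∩ Bashir ∩ Finn: 10:00-11:00, 14:00-16:00, 17:00-18:00.
The first common window of at least 60 minutes is 10:00-11:00, so the earliest start is 10:00.

10:00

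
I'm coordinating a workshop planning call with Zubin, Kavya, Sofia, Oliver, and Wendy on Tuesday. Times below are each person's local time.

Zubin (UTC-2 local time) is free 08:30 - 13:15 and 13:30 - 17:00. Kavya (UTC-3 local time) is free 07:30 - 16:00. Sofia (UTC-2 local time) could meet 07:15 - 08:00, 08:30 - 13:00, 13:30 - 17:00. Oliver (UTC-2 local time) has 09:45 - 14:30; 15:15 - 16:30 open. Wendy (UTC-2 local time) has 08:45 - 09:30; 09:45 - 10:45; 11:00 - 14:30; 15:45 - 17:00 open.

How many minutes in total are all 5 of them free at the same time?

285

Zubin in UTC: 10:30-15:15, 15:30-19:00 (add 2h to convert from UTC-2).
Kavya in UTC: 10:30-19:00 (add 3h to convert from UTC-3).
Sofia in UTC: 09:15-10:00, 10:30-15:00, 15:30-19:00 (add 2h to convert from UTC-2).
Oliver in UTC: 11:45-16:30, 17:15-18:30 (add 2h to convert from UTC-2).
Wendy in UTC: 10:45-11:30, 11:45-12:45, 13:00-16:30, 17:45-19:00 (add 2h to convert from UTC-2).
Zubin ∩ Kavya: 10:30-15:15, 15:30-19:00.
Zubin ∩ Kavya ∩ Sofia: 10:30-15:00, 15:30-19:00.
Zubin ∩ Kavya ∩ Sofia ∩ Oliver: 11:45-15:00, 15:30-16:30, 17:15-18:30.
Zubin ∩ Kavya ∩ Sofia ∩ Oliver ∩ Wendy: 11:45-12:45, 13:00-15:00, 15:30-16:30, 17:45-18:30.
Summing the common windows: 60 + 120 + 60 + 45 = 285 minutes.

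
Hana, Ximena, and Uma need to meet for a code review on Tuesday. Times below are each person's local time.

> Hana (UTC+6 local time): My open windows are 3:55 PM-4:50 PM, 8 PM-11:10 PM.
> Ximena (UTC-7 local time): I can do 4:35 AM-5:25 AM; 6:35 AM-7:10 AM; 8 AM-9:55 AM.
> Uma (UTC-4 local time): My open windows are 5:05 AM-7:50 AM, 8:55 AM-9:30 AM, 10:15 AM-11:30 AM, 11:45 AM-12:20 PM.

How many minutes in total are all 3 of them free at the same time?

Hana in UTC: 09:55-10:50, 14:00-17:10 (subtract 6h to convert from UTC+6).
Ximena in UTC: 11:35-12:25, 13:35-14:10, 15:00-16:55 (add 7h to convert from UTC-7).
Uma in UTC: 09:05-11:50, 12:55-13:30, 14:15-15:30, 15:45-16:20 (add 4h to convert from UTC-4).
Hana ∩ Ximena: 14:00-14:10, 15:00-16:55.
Hana ∩ Ximena ∩ Uma: 15:00-15:30, 15:45-16:20.
Summing the common windows: 30 + 35 = 65 minutes.

65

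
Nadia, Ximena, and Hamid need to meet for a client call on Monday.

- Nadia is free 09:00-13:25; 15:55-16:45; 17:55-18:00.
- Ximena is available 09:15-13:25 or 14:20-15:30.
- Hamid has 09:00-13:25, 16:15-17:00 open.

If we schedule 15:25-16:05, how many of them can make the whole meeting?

0

nobody can make the full 15:25-16:05 slot — that's 0.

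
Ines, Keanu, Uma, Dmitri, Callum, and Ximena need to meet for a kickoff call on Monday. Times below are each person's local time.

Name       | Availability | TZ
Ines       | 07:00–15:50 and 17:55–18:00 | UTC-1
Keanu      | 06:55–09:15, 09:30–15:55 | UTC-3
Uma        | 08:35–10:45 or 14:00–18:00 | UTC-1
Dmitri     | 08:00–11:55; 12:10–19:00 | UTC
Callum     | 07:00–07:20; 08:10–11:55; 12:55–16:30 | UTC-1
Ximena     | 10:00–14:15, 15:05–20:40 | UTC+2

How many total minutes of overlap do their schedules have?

Ines in UTC: 08:00-16:50, 18:55-19:00 (add 1h to convert from UTC-1).
Keanu in UTC: 09:55-12:15, 12:30-18:55 (add 3h to convert from UTC-3).
Uma in UTC: 09:35-11:45, 15:00-19:00 (add 1h to convert from UTC-1).
Dmitri in UTC: 08:00-11:55, 12:10-19:00.
Callum in UTC: 08:00-08:20, 09:10-12:55, 13:55-17:30 (add 1h to convert from UTC-1).
Ximena in UTC: 08:00-12:15, 13:05-18:40 (subtract 2h to convert from UTC+2).
Ines ∩ Keanu: 09:55-12:15, 12:30-16:50.
Ines ∩ Keanu ∩ Uma: 09:55-11:45, 15:00-16:50.
Ines ∩ Keanu ∩ Uma ∩ Dmitri: 09:55-11:45, 15:00-16:50.
Ines ∩ Keanu ∩ Uma ∩ Dmitri ∩ Callum: 09:55-11:45, 15:00-16:50.
Ines ∩ Keanu ∩ Uma ∩ Dmitri ∩ Callum ∩ Ximena: 09:55-11:45, 15:00-16:50.
Summing the common windows: 110 + 110 = 220 minutes.

220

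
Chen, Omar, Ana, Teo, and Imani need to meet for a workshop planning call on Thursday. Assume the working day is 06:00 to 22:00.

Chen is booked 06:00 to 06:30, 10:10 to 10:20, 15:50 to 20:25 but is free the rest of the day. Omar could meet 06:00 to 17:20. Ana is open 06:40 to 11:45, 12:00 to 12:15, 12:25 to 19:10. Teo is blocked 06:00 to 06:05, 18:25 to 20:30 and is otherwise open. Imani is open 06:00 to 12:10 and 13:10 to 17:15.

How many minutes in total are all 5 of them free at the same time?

Chen free: 06:30-10:10, 10:20-15:50, 20:25-22:00 (invert busy blocks within the working day).
Omar free: 06:00-17:20.
Ana free: 06:40-11:45, 12:00-12:15, 12:25-19:10.
Teo free: 06:05-18:25, 20:30-22:00 (invert busy blocks within the working day).
Imani free: 06:00-12:10, 13:10-17:15.
Chen ∩ Omar: 06:30-10:10, 10:20-15:50.
Chen ∩ Omar ∩ Ana: 06:40-10:10, 10:20-11:45, 12:00-12:15, 12:25-15:50.
Chen ∩ Omar ∩ Ana ∩ Teo: 06:40-10:10, 10:20-11:45, 12:00-12:15, 12:25-15:50.
Chen ∩ Omar ∩ Ana ∩ Teo ∩ Imani: 06:40-10:10, 10:20-11:45, 12:00-12:10, 13:10-15:50.
Summing the common windows: 210 + 85 + 10 + 160 = 465 minutes.

465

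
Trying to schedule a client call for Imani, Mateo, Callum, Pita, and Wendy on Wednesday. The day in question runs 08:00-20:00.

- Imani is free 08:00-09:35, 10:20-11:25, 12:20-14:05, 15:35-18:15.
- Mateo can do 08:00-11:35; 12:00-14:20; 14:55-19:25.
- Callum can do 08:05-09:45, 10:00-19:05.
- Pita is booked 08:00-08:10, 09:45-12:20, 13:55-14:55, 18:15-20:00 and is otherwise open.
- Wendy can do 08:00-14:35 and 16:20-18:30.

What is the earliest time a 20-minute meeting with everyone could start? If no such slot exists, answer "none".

08:10

Imani free: 08:00-09:35, 10:20-11:25, 12:20-14:05, 15:35-18:15.
Mateo free: 08:00-11:35, 12:00-14:20, 14:55-19:25.
Callum free: 08:05-09:45, 10:00-19:05.
Pita free: 08:10-09:45, 12:20-13:55, 14:55-18:15 (invert busy blocks within the working day).
Wendy free: 08:00-14:35, 16:20-18:30.
Imani ∩ Mateo: 08:00-09:35, 10:20-11:25, 12:20-14:05, 15:35-18:15.
Imani ∩ Mateo ∩ Callum: 08:05-09:35, 10:20-11:25, 12:20-14:05, 15:35-18:15.
Imani ∩ Mateo ∩ Callum ∩ Pita: 08:10-09:35, 12:20-13:55, 15:35-18:15.
Imani ∩ Mateo ∩ Callum ∩ Pita ∩ Wendy: 08:10-09:35, 12:20-13:55, 16:20-18:15.
So the common availability across everyone is 08:10-09:35, 12:20-13:55, 16:20-18:15.
The first common window of at least 20 minutes is 08:10-09:35, so the earliest start is 08:10.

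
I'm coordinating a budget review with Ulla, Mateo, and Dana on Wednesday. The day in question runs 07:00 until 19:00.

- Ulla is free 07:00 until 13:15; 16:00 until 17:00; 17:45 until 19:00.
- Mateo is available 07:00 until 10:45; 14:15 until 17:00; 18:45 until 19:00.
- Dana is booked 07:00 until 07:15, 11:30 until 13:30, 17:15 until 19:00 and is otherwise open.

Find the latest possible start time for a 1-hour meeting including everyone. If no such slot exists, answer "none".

16:00

Ulla free: 07:00-13:15, 16:00-17:00, 17:45-19:00.
Mateo free: 07:00-10:45, 14:15-17:00, 18:45-19:00.
Dana free: 07:15-11:30, 13:30-17:15 (invert busy blocks within the working day).
Ulla ∩ Mateo: 07:00-10:45, 16:00-17:00, 18:45-19:00.
Ulla ∩ Mateo ∩ Dana: 07:15-10:45, 16:00-17:00.
So the common availability across everyone is 07:15-10:45, 16:00-17:00.
The last common window of at least 60 minutes is 16:00-17:00; a 60-minute meeting can start as late as 16:00 and still end by 17:00.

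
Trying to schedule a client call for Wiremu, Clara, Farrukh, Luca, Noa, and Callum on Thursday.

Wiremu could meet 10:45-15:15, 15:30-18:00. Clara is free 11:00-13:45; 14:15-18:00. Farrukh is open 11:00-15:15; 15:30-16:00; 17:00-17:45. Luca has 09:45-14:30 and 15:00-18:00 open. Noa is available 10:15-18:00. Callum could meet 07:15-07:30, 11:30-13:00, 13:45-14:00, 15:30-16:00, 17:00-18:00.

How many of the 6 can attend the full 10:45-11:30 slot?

Wiremu, Luca, and Noa can make the full 10:45-11:30 slot — that's 3.

3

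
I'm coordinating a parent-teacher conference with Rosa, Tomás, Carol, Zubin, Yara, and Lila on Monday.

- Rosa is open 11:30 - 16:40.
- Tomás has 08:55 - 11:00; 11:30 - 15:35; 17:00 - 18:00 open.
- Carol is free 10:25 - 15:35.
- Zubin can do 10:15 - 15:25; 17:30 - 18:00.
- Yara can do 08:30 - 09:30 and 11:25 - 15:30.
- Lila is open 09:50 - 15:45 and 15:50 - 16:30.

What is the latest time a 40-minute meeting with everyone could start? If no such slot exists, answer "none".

Rosa ∩ Tomás: 11:30-15:35.
Rosa ∩ Tomás ∩ Carol: 11:30-15:35.
Rosa ∩ Tomás ∩ Carol ∩ Zubin: 11:30-15:25.
Rosa ∩ Tomás ∩ Carol ∩ Zubin ∩ Yara: 11:30-15:25.
Rosa ∩ Tomás ∩ Carol ∩ Zubin ∩ Yara ∩ Lila: 11:30-15:25.
So the common availability across everyone is 11:30-15:25.
The last common window of at least 40 minutes is 11:30-15:25; a 40-minute meeting can start as late as 14:45 and still end by 15:25.

14:45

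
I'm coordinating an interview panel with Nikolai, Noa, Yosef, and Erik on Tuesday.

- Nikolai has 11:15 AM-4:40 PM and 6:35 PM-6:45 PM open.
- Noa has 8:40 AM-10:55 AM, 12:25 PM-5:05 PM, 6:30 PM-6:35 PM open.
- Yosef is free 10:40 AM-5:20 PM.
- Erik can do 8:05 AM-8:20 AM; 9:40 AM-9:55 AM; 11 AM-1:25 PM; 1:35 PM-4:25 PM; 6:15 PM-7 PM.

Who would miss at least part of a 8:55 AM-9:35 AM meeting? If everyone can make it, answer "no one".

Erik, Nikolai, Yosef

Nikolai: not fully free for 08:55-09:35. Noa: free for 08:55-09:35. Yosef: not fully free for 08:55-09:35. Erik: not fully free for 08:55-09:35.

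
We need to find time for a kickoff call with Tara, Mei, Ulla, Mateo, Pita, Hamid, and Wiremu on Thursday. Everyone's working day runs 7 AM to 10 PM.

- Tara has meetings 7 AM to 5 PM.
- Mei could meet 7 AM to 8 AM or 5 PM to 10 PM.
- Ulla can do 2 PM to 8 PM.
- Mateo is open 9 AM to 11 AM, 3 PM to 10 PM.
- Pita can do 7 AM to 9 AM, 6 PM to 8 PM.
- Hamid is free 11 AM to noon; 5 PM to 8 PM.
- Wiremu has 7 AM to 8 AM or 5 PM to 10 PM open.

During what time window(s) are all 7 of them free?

Tara free: 17:00-22:00 (invert busy blocks within the working day).
Mei free: 07:00-08:00, 17:00-22:00.
Ulla free: 14:00-20:00.
Mateo free: 09:00-11:00, 15:00-22:00.
Pita free: 07:00-09:00, 18:00-20:00.
Hamid free: 11:00-12:00, 17:00-20:00.
Wiremu free: 07:00-08:00, 17:00-22:00.
Tara ∩ Mei: 17:00-22:00.
Tara ∩ Mei ∩ Ulla: 17:00-20:00.
Tara ∩ Mei ∩ Ulla ∩ Mateo: 17:00-20:00.
Tara ∩ Mei ∩ Ulla ∩ Mateo ∩ Pita: 18:00-20:00.
Tara ∩ Mei ∩ Ulla ∩ Mateo ∩ Pita ∩ Hamid: 18:00-20:00.
Tara ∩ Mei ∩ Ulla ∩ Mateo ∩ Pita ∩ Hamid ∩ Wiremu: 18:00-20:00.

18:00-20:00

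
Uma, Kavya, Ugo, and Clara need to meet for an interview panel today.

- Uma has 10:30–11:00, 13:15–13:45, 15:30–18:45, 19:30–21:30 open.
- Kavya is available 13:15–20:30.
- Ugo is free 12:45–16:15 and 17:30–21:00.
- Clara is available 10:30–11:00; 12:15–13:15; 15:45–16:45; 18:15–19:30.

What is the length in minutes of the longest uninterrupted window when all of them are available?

30

Uma ∩ Kavya: 13:15-13:45, 15:30-18:45, 19:30-20:30.
Uma ∩ Kavya ∩ Ugo: 13:15-13:45, 15:30-16:15, 17:30-18:45, 19:30-20:30.
Uma ∩ Kavya ∩ Ugo ∩ Clara: 15:45-16:15, 18:15-18:45.
The longest is 15:45-16:15 at 30 minutes.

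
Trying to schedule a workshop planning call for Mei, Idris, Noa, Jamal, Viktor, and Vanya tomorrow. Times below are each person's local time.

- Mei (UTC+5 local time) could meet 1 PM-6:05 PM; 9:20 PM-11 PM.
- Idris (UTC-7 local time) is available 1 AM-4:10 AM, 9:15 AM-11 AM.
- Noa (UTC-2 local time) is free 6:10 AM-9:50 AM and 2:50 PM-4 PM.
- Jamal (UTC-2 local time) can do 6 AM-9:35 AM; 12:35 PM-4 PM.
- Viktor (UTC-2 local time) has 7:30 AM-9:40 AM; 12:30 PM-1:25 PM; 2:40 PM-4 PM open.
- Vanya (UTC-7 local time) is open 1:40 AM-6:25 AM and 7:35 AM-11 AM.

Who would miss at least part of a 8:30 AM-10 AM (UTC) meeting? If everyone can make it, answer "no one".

Vanya, Viktor

Mei in UTC: 08:00-13:05, 16:20-18:00 (subtract 5h to convert from UTC+5).
Idris in UTC: 08:00-11:10, 16:15-18:00 (add 7h to convert from UTC-7).
Noa in UTC: 08:10-11:50, 16:50-18:00 (add 2h to convert from UTC-2).
Jamal in UTC: 08:00-11:35, 14:35-18:00 (add 2h to convert from UTC-2).
Viktor in UTC: 09:30-11:40, 14:30-15:25, 16:40-18:00 (add 2h to convert from UTC-2).
Vanya in UTC: 08:40-13:25, 14:35-18:00 (add 7h to convert from UTC-7).
Mei: free for 08:30-10:00. Idris: free for 08:30-10:00. Noa: free for 08:30-10:00. Jamal: free for 08:30-10:00. Viktor: not fully free for 08:30-10:00. Vanya: not fully free for 08:30-10:00.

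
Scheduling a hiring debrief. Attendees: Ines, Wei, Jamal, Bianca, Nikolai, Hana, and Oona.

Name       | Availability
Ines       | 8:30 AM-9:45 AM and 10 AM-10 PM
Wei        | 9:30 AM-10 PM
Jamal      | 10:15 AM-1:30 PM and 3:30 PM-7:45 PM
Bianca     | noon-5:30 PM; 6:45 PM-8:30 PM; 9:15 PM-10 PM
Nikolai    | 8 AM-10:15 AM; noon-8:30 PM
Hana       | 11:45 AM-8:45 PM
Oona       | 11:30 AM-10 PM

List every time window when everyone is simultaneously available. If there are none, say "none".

Ines ∩ Wei: 09:30-09:45, 10:00-22:00.
Ines ∩ Wei ∩ Jamal: 10:15-13:30, 15:30-19:45.
Ines ∩ Wei ∩ Jamal ∩ Bianca: 12:00-13:30, 15:30-17:30, 18:45-19:45.
Ines ∩ Wei ∩ Jamal ∩ Bianca ∩ Nikolai: 12:00-13:30, 15:30-17:30, 18:45-19:45.
Ines ∩ Wei ∩ Jamal ∩ Bianca ∩ Nikolai ∩ Hana: 12:00-13:30, 15:30-17:30, 18:45-19:45.
Ines ∩ Wei ∩ Jamal ∩ Bianca ∩ Nikolai ∩ Hana ∩ Oona: 12:00-13:30, 15:30-17:30, 18:45-19:45.

12:00-13:30, 15:30-17:30, 18:45-19:45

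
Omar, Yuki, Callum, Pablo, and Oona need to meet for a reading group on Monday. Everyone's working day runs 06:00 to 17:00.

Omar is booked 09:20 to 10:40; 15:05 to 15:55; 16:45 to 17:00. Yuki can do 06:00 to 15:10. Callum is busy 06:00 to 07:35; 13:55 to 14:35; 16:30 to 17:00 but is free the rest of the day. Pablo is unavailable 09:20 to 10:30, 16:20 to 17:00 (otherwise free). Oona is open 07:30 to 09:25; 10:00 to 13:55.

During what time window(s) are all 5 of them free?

Omar free: 06:00-09:20, 10:40-15:05, 15:55-16:45 (invert busy blocks within the working day).
Yuki free: 06:00-15:10.
Callum free: 07:35-13:55, 14:35-16:30 (invert busy blocks within the working day).
Pablo free: 06:00-09:20, 10:30-16:20 (invert busy blocks within the working day).
Oona free: 07:30-09:25, 10:00-13:55.
Omar ∩ Yuki: 06:00-09:20, 10:40-15:05.
Omar ∩ Yuki ∩ Callum: 07:35-09:20, 10:40-13:55, 14:35-15:05.
Omar ∩ Yuki ∩ Callum ∩ Pablo: 07:35-09:20, 10:40-13:55, 14:35-15:05.
Omar ∩ Yuki ∩ Callum ∩ Pablo ∩ Oona: 07:35-09:20, 10:40-13:55.

07:35-09:20, 10:40-13:55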